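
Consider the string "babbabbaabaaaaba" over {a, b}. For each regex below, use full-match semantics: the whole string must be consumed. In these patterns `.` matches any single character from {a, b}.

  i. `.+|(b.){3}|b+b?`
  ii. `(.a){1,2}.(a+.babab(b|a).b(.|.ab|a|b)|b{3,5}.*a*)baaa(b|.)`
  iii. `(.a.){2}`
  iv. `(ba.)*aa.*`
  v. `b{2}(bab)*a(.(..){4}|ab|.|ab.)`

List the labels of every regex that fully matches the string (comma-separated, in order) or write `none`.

i → match
ii → no match
iii → no match
iv → match
v → no match

i, iv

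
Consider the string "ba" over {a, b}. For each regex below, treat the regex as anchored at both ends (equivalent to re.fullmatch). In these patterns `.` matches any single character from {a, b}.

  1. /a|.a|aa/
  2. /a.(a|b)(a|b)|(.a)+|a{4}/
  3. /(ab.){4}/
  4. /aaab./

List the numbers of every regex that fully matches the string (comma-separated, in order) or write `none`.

1 → match
2 → match
3 → no match — must start with "ab"
4 → no match — must start with "aaab"

1, 2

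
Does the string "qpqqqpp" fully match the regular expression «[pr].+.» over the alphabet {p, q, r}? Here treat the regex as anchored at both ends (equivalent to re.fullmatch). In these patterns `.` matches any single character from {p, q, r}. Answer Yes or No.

No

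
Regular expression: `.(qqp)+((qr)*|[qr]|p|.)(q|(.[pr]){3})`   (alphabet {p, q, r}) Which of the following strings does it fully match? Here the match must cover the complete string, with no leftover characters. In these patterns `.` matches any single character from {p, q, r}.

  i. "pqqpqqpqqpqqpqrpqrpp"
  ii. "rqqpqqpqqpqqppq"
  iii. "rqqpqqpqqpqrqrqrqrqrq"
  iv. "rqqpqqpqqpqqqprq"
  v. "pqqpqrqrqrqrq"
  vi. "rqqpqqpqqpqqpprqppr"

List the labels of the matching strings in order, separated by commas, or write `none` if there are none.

i, ii, iii, v, vi

i → match
ii → match
iii → match
iv → no match
v → match
vi → match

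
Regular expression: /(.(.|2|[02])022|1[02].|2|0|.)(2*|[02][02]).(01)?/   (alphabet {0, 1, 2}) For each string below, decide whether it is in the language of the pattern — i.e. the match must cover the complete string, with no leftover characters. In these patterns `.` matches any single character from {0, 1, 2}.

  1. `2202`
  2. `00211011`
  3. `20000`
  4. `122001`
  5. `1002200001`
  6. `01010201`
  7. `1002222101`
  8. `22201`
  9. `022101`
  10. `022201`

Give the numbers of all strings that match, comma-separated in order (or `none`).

1 → match
2 → no match
3 → no match
4 → match
5 → match
6 → no match
7 → match
8 → match
9 → match
10 → match

1, 4, 5, 7, 8, 9, 10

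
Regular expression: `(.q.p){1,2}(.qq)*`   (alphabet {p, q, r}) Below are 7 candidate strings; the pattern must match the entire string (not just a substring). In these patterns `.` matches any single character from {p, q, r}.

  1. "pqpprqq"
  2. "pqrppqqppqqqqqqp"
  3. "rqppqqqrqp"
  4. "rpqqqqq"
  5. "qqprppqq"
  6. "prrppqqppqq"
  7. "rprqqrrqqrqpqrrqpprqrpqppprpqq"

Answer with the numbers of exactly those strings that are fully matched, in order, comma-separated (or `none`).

1 → match
2 → no match
3 → no match
4 → no match
5 → no match
6 → no match
7 → no match

1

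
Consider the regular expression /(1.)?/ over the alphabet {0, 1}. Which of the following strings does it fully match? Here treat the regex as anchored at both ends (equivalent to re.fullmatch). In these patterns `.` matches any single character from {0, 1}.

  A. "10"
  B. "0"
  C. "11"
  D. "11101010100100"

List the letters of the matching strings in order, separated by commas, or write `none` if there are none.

A, C

A. "10" → match
B. "0" → no match
C. "11" → match
D → no match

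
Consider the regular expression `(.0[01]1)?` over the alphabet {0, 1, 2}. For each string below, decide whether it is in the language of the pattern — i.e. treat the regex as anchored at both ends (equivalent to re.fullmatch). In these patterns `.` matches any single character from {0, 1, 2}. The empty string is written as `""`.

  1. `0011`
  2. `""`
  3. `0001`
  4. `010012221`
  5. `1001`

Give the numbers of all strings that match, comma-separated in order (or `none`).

1, 2, 3, 5

1. `0011` → match
2. `""` → match
3. `0001` → match
4. `010012221` → no match
5. `1001` → match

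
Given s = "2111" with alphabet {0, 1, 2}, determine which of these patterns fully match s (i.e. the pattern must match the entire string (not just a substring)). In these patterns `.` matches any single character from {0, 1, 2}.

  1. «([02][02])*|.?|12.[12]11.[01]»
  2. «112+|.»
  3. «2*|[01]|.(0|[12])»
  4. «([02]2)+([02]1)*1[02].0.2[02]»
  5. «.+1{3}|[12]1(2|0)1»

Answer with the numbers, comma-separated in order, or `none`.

1 → no match
2 → no match
3 → no match
4 → no match
5 → match

5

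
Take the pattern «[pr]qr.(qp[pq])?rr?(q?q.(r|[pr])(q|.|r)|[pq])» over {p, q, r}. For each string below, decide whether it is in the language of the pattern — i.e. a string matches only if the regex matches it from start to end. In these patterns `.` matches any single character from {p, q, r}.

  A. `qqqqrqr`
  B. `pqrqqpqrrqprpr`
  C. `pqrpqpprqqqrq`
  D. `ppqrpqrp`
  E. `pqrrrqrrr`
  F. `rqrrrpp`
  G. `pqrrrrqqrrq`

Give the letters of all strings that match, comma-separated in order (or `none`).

C, E, G

A. `qqqqrqr` → no match
B → no match
C → match
D. `ppqrpqrp` → no match
E. `pqrrrqrrr` → match
F. `rqrrrpp` → no match
G. `pqrrrrqqrrq` → match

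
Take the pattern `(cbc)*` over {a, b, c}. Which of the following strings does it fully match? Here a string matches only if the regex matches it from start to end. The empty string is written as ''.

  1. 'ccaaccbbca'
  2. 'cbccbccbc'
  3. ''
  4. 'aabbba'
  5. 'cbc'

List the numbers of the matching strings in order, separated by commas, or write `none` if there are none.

2, 3, 5

1 → no match
2 → match
3 → match
4 → no match
5 → match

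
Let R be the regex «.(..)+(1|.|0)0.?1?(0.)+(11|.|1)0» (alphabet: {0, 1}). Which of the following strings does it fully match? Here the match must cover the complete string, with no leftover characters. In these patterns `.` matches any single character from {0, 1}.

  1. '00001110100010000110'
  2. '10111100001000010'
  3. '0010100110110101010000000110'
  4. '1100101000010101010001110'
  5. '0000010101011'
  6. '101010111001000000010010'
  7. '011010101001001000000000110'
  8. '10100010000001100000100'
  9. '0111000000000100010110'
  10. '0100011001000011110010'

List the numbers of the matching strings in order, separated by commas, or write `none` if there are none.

1, 2, 3, 4, 6, 7, 8, 9

1 → match
2 → match
3 → match
4 → match
5 → no match — must end with '0'
6 → match
7 → match
8 → match
9 → match
10 → no match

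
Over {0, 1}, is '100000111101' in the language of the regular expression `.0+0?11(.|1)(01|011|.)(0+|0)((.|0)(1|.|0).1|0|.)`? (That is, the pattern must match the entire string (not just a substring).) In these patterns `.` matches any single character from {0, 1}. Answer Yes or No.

Yes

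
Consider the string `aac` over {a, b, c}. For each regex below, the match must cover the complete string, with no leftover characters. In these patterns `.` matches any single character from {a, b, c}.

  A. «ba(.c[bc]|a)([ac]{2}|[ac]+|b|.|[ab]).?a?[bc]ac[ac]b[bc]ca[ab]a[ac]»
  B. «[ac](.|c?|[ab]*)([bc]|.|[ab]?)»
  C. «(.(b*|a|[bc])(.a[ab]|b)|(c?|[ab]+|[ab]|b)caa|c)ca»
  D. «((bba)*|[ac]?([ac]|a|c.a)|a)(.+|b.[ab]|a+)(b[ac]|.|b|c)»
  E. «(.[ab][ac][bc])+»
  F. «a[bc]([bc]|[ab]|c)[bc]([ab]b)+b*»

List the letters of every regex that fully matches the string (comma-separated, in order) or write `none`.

B, D

A → no match — must start with `ba`
B → match
C → no match — must end with `ca`
D → match
E → no match
F → no match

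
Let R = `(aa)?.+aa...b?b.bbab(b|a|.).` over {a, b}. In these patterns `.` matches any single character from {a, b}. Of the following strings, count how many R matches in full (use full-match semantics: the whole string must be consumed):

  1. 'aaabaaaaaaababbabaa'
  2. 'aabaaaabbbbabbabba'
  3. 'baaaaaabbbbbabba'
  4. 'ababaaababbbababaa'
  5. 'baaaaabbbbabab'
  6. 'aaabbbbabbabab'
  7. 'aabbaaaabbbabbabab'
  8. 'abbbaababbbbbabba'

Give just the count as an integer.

7

1 → match
2 → match
3 → match
4 → no match
5 → match
6 → match
7 → match
8 → match
Total matched: 7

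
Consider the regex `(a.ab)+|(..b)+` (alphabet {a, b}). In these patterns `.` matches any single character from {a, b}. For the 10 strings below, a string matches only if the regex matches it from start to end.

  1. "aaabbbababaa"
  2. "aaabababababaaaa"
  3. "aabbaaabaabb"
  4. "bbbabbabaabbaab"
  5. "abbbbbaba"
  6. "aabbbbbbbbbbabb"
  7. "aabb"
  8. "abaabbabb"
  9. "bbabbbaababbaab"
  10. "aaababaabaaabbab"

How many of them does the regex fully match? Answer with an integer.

1

1 → no match
2 → no match
3 → no match
4 → no match
5 → no match
6 → match
7 → no match
8 → no match
9 → no match
10 → no match
Total matched: 1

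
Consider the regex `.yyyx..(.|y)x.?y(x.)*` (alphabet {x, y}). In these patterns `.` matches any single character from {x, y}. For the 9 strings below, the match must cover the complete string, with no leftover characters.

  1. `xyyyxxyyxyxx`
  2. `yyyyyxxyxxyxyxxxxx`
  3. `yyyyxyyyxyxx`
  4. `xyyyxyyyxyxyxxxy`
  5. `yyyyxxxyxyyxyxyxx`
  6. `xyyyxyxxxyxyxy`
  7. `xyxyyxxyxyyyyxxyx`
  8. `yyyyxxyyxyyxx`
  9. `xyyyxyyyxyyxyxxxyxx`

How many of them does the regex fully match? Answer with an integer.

1 → match
2 → no match
3 → match
4 → match
5 → match
6 → match
7 → no match
8 → match
9 → match
Total matched: 7

7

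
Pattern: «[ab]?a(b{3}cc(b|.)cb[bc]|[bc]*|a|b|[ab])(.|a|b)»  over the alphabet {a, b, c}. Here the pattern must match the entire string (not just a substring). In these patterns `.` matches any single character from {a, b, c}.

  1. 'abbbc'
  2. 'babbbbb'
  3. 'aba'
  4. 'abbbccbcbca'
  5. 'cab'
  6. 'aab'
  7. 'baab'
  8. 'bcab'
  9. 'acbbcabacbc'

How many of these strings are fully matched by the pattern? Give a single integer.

1 → match
2 → match
3 → match
4 → match
5 → no match
6 → match
7 → match
8 → no match
9 → no match
Total matched: 6

6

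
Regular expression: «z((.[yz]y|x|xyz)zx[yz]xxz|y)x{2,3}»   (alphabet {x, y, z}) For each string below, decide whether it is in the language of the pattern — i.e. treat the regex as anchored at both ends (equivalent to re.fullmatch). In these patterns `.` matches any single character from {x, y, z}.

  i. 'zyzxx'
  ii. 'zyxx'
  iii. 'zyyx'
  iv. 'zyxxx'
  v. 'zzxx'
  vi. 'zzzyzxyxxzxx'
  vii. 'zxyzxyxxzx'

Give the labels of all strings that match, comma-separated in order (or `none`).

ii, iv, vi

i → no match
ii → match
iii → no match
iv → match
v → no match
vi → match
vii → no match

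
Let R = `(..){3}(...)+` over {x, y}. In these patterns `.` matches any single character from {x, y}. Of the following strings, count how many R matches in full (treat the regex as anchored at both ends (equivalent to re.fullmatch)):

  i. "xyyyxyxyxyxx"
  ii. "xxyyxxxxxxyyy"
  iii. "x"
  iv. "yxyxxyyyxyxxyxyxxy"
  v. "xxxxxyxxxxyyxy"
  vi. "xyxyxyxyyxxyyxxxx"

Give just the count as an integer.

2

i → match
ii → no match
iii → no match
iv → match
v → no match
vi → no match
Total matched: 2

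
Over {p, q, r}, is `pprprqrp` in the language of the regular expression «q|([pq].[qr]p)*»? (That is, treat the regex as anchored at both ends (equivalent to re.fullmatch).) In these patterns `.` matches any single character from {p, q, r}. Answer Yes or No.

No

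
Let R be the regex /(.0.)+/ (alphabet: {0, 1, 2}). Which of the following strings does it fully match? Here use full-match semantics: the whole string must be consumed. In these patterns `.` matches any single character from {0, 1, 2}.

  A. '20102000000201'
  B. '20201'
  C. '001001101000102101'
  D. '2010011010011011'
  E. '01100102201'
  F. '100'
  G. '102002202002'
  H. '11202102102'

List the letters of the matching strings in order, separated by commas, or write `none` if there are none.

C, F, G

A → no match
B → no match
C → match
D → no match
E → no match
F → match
G → match
H → no match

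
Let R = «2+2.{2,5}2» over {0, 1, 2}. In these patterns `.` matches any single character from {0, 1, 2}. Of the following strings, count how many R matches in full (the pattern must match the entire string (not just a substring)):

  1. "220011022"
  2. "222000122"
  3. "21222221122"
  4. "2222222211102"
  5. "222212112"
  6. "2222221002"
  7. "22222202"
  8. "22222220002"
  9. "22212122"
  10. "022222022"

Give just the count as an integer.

1 → no match
2 → match
3 → no match
4 → match
5 → match
6 → match
7 → match
8 → match
9 → match
10 → no match — must start with "2"
Total matched: 7

7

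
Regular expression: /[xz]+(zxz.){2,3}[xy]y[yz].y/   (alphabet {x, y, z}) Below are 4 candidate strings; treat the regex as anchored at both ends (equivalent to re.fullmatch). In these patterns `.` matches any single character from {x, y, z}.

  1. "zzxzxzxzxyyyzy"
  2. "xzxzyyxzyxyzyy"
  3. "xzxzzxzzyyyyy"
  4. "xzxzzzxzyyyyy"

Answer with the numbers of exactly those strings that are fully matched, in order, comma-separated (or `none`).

1 → match
2 → no match
3 → no match
4 → no match

1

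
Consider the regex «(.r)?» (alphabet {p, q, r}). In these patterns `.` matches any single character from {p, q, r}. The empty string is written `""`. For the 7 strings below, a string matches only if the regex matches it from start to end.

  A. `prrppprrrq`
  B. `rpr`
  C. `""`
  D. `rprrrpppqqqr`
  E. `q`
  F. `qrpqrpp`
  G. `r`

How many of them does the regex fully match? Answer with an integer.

A → no match
B → no match
C → match
D → no match
E → no match
F → no match
G → no match
Total matched: 1

1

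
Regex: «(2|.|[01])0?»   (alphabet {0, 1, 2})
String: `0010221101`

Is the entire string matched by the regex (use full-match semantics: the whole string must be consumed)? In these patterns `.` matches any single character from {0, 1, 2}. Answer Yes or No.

No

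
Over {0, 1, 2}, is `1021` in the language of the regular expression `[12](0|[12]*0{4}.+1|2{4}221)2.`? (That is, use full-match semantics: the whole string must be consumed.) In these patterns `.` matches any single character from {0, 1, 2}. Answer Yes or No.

Yes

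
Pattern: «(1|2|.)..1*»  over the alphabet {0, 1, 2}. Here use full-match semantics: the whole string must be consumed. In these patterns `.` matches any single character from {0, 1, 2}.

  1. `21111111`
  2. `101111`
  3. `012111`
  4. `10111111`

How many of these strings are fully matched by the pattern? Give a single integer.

1 → match
2 → match
3 → match
4 → match
Total matched: 4

4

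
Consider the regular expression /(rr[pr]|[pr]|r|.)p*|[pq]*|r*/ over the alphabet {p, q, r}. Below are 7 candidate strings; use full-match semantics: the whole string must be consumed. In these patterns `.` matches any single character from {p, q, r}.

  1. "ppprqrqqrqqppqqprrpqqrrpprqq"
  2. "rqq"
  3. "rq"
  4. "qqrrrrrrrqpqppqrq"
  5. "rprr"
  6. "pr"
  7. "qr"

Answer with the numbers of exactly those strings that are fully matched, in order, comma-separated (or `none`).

none

1 → no match
2. "rqq" → no match
3. "rq" → no match
4 → no match
5. "rprr" → no match
6. "pr" → no match
7. "qr" → no match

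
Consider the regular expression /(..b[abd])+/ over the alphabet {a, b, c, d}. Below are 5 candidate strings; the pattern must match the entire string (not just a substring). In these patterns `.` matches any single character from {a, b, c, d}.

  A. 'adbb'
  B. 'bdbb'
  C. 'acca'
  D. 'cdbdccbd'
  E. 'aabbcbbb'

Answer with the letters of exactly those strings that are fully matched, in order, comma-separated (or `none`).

A → match
B → match
C → no match
D → match
E → match

A, B, D, E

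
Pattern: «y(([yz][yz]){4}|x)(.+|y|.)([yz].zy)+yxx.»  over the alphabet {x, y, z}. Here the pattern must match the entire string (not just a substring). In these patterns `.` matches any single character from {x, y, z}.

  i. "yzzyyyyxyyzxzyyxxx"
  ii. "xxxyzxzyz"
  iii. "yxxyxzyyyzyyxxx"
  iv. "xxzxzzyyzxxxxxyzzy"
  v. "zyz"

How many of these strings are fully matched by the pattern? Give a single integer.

i → no match
ii. "xxxyzxzyz" → no match — must start with "y"
iii → match
iv → no match — must start with "y"
v. "zyz" → no match — must start with "y"
Total matched: 1

1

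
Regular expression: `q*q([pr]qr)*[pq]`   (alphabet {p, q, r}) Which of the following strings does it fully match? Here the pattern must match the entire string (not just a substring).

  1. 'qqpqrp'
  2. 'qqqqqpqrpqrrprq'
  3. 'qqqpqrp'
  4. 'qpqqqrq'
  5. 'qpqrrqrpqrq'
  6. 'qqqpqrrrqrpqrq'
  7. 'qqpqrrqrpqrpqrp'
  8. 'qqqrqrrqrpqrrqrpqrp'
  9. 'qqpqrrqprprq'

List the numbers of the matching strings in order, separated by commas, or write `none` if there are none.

1, 3, 5, 7, 8

1 → match
2 → no match
3 → match
4 → no match
5 → match
6 → no match
7 → match
8 → match
9 → no match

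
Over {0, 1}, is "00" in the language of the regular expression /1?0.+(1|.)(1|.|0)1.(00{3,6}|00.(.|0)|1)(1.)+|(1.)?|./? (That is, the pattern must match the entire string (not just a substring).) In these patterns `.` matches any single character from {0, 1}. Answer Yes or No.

No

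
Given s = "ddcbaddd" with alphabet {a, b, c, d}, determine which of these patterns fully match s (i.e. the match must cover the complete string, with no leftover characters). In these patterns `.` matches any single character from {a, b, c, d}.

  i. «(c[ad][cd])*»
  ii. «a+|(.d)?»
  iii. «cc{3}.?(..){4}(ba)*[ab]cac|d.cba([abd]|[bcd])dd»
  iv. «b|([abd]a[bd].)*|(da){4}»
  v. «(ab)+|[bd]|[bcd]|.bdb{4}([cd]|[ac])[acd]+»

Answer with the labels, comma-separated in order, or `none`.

i → no match
ii → no match
iii → match
iv → no match
v → no match

iii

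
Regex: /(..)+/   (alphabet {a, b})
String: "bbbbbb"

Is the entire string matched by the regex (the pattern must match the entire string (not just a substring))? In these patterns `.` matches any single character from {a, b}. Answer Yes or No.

Yes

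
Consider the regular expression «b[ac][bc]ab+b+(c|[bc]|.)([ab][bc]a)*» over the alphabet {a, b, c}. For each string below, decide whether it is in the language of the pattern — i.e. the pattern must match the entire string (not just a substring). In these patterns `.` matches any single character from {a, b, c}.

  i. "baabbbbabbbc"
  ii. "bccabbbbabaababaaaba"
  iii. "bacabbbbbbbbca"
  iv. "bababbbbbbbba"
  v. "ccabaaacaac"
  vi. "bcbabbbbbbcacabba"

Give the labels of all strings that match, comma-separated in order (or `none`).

i. "baabbbbabbbc" → no match
ii → no match
iii → match
iv → match
v. "ccabaaacaac" → no match — must start with "b"
vi → match

iii, iv, vi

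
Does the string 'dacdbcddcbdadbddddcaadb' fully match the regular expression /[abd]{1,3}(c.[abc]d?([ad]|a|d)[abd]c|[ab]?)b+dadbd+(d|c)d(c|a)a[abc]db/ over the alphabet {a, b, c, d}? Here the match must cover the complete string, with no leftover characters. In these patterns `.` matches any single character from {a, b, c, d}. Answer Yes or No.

No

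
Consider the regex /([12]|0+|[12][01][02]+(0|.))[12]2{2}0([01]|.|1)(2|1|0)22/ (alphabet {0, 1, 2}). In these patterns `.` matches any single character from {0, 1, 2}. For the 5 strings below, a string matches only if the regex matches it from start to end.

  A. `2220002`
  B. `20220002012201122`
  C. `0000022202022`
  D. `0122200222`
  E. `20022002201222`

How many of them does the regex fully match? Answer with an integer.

2

A → no match — must end with `22`
B → match
C → match
D → no match
E → no match
Total matched: 2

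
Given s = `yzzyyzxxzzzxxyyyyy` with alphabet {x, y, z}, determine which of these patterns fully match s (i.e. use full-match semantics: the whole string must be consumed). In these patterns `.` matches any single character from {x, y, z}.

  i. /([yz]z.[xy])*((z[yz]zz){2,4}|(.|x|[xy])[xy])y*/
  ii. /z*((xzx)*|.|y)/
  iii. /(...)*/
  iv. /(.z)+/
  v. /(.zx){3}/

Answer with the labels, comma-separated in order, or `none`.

i, iii

i → match
ii → no match
iii → match
iv → no match — must end with `z`
v → no match — must end with `zx`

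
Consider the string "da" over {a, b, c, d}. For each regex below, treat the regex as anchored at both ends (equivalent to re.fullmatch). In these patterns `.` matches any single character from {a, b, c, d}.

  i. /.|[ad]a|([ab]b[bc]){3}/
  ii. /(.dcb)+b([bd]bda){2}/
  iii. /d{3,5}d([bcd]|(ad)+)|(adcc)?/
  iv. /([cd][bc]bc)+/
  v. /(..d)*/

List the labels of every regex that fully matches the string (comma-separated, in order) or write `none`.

i → match
ii → no match — must end with "bda"
iii → no match
iv → no match — must end with "bc"
v → no match

i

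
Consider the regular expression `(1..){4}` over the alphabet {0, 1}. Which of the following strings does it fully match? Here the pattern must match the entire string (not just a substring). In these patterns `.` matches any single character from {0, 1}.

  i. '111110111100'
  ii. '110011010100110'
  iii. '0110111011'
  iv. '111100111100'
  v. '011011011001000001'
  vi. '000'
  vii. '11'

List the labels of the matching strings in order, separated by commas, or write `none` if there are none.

i, iv

i → match
ii → no match
iii → no match — must start with '1'
iv → match
v → no match — must start with '1'
vi → no match — must start with '1'
vii → no match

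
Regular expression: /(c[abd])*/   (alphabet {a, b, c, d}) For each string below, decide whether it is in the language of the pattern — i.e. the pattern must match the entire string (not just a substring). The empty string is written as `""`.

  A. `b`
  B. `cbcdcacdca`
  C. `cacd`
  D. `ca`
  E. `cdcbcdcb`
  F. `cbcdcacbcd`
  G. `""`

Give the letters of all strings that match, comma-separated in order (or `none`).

A → no match
B → match
C → match
D → match
E → match
F → match
G → match

B, C, D, E, F, G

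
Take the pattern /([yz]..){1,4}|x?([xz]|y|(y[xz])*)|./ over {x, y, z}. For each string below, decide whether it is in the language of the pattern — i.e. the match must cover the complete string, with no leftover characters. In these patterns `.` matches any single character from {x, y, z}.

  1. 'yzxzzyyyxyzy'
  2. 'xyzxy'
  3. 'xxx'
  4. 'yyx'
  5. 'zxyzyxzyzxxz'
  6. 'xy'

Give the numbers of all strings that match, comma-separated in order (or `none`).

1 → match
2 → no match
3 → no match
4 → match
5 → no match
6 → match

1, 4, 6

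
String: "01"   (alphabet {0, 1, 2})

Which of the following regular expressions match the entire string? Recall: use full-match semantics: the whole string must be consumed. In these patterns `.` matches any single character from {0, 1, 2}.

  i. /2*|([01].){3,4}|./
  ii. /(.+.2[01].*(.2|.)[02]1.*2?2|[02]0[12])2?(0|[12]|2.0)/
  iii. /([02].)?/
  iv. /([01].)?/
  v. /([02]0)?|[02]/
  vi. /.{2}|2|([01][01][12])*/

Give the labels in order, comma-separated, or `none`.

i → no match
ii → no match
iii → match
iv → match
v → no match
vi → match

iii, iv, vi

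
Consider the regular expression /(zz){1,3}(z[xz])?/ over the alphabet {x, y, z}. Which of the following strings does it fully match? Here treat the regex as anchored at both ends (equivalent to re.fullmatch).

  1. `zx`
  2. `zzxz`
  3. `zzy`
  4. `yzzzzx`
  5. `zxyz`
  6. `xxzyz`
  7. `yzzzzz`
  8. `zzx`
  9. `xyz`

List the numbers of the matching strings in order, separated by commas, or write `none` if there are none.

1 → no match — must start with `zz`
2 → no match
3 → no match
4 → no match — must start with `zz`
5 → no match — must start with `zz`
6 → no match — must start with `zz`
7 → no match — must start with `zz`
8 → no match
9 → no match — must start with `zz`

none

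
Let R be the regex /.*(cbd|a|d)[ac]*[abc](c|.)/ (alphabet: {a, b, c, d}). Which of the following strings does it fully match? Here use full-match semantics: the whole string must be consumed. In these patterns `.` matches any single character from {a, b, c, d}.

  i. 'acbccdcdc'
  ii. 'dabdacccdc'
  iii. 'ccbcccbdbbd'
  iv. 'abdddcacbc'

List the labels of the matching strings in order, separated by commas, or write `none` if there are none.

iv

i → no match
ii → no match
iii → no match
iv → match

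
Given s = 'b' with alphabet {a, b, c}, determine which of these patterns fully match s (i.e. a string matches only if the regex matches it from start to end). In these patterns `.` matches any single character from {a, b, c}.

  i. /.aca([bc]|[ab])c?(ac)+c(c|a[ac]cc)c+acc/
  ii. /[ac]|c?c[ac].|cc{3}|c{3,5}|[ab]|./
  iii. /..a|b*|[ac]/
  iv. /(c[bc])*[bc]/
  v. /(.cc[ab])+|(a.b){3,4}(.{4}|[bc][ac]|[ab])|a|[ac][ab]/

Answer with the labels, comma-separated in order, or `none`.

i → no match — must end with 'cacc'
ii → match
iii → match
iv → match
v → no match

ii, iii, iv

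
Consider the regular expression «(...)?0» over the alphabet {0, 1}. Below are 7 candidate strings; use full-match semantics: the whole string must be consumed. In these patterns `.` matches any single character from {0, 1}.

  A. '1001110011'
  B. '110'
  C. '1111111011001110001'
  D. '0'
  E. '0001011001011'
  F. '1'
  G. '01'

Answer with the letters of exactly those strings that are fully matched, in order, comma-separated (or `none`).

D

A → no match — must end with '0'
B → no match
C → no match — must end with '0'
D → match
E → no match — must end with '0'
F → no match — must end with '0'
G → no match — must end with '0'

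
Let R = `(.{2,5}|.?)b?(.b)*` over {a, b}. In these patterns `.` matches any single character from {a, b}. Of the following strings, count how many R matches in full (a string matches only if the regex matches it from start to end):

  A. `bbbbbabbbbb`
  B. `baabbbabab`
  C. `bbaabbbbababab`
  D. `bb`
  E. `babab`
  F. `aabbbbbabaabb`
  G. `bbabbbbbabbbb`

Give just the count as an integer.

A → match
B → match
C → match
D → match
E → match
F → no match
G → no match
Total matched: 5

5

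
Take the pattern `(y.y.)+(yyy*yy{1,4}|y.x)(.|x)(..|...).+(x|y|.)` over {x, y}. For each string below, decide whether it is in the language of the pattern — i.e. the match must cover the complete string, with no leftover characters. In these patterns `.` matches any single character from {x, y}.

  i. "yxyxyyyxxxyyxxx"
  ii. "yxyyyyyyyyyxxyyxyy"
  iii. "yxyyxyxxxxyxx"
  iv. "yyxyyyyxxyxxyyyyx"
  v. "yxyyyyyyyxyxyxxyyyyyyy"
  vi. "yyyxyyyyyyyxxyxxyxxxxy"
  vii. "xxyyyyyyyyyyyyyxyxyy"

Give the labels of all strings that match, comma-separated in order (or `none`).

ii, v, vi

i → no match
ii → match
iii → no match
iv → no match
v → match
vi → match
vii → no match — must start with "y"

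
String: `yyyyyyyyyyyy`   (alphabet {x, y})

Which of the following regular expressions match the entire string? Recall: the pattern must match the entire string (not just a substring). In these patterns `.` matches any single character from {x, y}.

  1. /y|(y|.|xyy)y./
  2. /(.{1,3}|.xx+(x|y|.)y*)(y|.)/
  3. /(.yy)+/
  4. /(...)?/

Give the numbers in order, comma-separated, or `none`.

3

1 → no match
2 → no match
3 → match
4 → no match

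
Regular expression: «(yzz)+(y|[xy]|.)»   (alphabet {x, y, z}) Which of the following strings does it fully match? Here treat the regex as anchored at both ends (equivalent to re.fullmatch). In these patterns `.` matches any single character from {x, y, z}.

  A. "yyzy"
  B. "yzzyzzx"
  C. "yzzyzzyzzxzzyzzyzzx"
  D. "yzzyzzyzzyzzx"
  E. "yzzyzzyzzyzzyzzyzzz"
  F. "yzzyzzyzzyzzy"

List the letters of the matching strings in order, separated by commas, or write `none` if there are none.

B, D, E, F

A → no match — must start with "yzz"
B → match
C → no match
D → match
E → match
F → match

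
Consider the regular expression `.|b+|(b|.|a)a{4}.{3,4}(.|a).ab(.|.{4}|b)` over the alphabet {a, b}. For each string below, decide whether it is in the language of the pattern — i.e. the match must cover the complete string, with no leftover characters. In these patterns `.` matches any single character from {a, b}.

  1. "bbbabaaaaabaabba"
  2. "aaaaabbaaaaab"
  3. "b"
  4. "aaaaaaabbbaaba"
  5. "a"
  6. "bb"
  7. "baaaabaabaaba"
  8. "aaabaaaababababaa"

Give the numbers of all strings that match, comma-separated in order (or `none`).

1 → no match
2 → no match
3. "b" → match
4 → match
5. "a" → match
6. "bb" → match
7 → match
8 → no match

3, 4, 5, 6, 7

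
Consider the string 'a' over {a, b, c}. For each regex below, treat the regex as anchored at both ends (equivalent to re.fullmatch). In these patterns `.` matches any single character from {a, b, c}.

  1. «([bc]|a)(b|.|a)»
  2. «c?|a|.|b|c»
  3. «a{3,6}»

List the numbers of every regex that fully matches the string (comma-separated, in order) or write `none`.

2

1 → no match
2 → match
3 → no match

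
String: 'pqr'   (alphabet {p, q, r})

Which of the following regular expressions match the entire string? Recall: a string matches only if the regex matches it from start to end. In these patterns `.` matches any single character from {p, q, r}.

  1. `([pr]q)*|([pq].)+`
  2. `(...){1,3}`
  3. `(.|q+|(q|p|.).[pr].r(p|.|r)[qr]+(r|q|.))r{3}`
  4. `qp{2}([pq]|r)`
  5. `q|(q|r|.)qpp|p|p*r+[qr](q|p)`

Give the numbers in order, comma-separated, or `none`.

1 → no match
2 → match
3 → no match
4 → no match — must start with 'qp'
5 → no match

2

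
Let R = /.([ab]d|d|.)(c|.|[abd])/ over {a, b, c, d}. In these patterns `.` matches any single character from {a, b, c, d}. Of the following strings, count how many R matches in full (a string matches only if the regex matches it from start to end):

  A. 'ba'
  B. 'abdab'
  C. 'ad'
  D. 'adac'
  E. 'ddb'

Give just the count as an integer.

A → no match
B → no match
C → no match
D → no match
E → match
Total matched: 1

1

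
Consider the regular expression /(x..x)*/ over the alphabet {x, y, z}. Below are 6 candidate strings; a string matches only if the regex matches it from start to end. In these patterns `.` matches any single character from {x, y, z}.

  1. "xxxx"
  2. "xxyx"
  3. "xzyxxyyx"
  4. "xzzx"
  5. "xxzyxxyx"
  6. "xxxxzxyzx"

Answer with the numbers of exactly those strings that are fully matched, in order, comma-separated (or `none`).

1. "xxxx" → match
2. "xxyx" → match
3. "xzyxxyyx" → match
4. "xzzx" → match
5. "xxzyxxyx" → no match
6. "xxxxzxyzx" → no match

1, 2, 3, 4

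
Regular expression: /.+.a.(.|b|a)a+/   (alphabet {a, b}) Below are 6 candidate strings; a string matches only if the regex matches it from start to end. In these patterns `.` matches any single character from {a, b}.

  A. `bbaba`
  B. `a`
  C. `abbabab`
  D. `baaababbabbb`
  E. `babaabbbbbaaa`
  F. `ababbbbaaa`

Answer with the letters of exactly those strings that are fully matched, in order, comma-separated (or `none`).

A → no match
B → no match
C → no match — must end with `a`
D → no match — must end with `a`
E → no match
F → no match

none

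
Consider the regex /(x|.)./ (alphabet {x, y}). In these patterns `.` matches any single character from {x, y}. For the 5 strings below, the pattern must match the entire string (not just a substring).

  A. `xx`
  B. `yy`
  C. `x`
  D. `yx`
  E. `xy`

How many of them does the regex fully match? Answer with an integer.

A → match
B → match
C → no match
D → match
E → match
Total matched: 4

4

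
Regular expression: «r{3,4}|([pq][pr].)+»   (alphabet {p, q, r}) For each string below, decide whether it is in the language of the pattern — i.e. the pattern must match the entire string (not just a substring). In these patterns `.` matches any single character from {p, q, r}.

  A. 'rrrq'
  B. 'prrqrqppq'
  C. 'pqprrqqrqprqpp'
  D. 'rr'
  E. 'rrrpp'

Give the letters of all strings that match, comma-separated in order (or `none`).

A → no match
B → match
C → no match
D → no match
E → no match

B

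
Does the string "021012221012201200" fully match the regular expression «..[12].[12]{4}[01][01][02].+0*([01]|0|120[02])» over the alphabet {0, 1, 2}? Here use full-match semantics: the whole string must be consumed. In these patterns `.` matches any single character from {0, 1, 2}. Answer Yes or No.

No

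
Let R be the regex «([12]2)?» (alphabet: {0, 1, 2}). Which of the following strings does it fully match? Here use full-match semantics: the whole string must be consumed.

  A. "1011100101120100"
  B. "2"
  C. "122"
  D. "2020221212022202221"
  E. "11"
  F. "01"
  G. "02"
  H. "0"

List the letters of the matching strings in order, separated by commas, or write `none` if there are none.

A → no match
B → no match
C → no match
D → no match
E → no match
F → no match
G → no match
H → no match

none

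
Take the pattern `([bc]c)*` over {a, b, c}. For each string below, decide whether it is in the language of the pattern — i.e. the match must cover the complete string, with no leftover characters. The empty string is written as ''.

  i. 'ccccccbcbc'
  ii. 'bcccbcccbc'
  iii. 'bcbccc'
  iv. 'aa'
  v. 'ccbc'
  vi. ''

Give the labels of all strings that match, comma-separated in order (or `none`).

i, ii, iii, v, vi

i → match
ii → match
iii → match
iv → no match
v → match
vi → match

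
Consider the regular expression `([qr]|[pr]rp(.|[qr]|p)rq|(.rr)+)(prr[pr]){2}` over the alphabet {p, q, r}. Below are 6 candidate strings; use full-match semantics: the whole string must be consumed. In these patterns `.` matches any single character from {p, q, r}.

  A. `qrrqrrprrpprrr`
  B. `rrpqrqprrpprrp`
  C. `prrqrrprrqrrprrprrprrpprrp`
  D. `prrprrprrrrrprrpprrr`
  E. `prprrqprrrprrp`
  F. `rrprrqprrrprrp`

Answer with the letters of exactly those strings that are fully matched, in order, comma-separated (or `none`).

A, B, C, D, E, F

A → match
B → match
C → match
D → match
E → match
F → match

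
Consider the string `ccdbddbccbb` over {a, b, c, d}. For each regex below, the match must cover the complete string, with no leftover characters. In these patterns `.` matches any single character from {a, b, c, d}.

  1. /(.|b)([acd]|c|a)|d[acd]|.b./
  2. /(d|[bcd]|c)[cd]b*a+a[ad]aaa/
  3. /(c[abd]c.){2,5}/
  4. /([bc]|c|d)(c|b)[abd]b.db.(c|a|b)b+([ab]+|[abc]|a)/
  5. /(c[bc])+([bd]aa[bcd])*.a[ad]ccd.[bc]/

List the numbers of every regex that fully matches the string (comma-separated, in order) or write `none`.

1 → no match
2 → no match — must end with `aaa`
3 → no match
4 → match
5 → no match

4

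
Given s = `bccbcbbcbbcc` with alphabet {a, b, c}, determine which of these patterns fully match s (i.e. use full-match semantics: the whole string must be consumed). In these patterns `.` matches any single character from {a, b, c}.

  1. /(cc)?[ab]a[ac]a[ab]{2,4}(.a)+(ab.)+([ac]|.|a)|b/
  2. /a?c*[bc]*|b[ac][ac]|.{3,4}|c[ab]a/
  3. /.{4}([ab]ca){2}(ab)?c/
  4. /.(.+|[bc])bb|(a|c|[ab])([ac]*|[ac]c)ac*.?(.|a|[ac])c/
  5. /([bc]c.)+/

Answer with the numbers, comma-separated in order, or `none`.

1 → no match
2 → match
3 → no match
4 → no match
5 → match

2, 5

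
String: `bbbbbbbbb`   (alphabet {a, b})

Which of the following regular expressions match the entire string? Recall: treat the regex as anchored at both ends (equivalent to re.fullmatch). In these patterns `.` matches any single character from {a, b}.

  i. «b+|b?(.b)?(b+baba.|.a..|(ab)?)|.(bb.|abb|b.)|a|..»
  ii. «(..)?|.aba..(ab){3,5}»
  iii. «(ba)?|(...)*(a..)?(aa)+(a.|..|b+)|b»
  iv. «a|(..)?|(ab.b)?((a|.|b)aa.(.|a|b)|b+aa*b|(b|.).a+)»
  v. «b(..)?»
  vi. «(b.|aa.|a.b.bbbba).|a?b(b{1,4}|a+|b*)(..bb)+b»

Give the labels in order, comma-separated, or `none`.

i, vi

i → match
ii → no match
iii → no match
iv → no match
v → no match
vi → match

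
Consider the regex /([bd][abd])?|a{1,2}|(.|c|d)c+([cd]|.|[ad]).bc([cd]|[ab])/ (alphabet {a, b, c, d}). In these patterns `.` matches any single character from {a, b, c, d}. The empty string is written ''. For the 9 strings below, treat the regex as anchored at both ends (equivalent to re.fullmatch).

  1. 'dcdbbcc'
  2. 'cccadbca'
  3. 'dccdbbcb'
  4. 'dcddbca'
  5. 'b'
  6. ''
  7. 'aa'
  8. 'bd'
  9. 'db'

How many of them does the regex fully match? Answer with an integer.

8

1 → match
2 → match
3 → match
4 → match
5 → no match
6 → match
7 → match
8 → match
9 → match
Total matched: 8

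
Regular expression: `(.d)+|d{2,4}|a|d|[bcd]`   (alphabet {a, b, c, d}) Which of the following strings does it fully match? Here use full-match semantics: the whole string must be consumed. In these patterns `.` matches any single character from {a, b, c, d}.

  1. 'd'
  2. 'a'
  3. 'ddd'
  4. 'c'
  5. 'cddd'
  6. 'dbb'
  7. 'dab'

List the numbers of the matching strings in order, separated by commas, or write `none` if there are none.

1 → match
2 → match
3 → match
4 → match
5 → match
6 → no match
7 → no match

1, 2, 3, 4, 5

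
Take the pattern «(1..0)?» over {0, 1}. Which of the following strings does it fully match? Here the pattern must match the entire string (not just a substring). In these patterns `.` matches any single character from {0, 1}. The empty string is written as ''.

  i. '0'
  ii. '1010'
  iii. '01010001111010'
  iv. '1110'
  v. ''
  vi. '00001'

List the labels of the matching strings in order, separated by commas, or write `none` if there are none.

ii, iv, v

i → no match
ii → match
iii → no match
iv → match
v → match
vi → no match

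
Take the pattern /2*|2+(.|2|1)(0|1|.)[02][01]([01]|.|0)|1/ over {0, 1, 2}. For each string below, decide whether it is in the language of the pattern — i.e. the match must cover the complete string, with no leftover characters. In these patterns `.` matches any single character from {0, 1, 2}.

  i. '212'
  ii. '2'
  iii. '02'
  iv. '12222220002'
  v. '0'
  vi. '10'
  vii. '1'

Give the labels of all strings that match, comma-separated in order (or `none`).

i → no match
ii → match
iii → no match
iv → no match
v → no match
vi → no match
vii → match

ii, vii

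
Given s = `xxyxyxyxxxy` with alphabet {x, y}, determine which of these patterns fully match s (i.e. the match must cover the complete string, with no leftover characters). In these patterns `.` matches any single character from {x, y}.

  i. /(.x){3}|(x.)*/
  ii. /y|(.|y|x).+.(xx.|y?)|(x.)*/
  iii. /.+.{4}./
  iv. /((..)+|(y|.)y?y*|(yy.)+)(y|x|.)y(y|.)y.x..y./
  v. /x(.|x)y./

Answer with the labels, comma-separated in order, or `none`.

ii, iii

i → no match
ii → match
iii → match
iv → no match
v → no match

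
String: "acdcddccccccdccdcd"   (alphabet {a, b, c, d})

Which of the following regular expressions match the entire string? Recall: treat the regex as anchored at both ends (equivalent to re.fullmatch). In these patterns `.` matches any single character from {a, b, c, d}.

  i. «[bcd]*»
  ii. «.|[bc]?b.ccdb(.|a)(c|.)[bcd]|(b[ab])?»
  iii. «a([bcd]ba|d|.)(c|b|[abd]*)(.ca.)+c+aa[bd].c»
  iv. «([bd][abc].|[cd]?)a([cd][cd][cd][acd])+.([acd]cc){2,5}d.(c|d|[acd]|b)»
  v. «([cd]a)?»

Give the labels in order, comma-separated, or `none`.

i → no match
ii → no match
iii → no match — must end with "c"
iv → match
v → no match

iv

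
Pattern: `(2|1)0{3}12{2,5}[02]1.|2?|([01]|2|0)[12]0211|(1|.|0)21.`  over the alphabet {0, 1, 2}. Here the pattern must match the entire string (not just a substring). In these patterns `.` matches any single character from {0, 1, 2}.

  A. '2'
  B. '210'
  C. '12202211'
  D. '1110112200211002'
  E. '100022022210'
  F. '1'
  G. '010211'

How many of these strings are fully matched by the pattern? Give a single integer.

A → match
B → no match
C → no match
D → no match
E → no match
F → no match
G → match
Total matched: 2

2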